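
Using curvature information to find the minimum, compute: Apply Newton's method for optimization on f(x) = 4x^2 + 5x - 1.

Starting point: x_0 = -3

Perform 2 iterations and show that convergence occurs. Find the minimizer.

f(x) = 4x^2 + 5x - 1, f'(x) = 8x + (5), f''(x) = 8
Step 1: f'(-3) = -19, x_1 = -3 - -19/8 = -5/8
Step 2: f'(-5/8) = 0, x_2 = -5/8 (converged)
Newton's method converges in 1 step for quadratics.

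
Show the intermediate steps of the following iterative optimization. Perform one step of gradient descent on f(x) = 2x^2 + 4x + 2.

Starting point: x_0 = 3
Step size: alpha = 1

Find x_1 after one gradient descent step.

f(x) = 2x^2 + 4x + 2
f'(x) = 4x + 4
f'(3) = 4*3 + (4) = 16
x_1 = x_0 - alpha * f'(x_0) = 3 - 1 * 16 = -13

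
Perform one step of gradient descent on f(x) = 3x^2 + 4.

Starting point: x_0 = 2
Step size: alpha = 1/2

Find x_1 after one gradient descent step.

f(x) = 3x^2 + 4
f'(x) = 6x + 0
f'(2) = 6*2 + (0) = 12
x_1 = x_0 - alpha * f'(x_0) = 2 - 1/2 * 12 = -4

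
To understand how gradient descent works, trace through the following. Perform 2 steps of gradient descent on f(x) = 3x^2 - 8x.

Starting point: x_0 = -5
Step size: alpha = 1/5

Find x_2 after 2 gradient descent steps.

f(x) = 3x^2 - 8x, f'(x) = 6x + (-8)
Step 1: f'(-5) = -38, x_1 = -5 - 1/5 * -38 = 13/5
Step 2: f'(13/5) = 38/5, x_2 = 13/5 - 1/5 * 38/5 = 27/25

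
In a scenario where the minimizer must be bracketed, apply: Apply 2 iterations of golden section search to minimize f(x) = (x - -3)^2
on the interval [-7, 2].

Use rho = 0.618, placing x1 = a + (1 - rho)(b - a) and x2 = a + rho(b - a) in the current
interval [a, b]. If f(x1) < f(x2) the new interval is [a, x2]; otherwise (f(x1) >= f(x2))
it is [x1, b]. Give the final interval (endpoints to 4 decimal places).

Golden section search for min of f(x) = (x - -3)^2 on [-7, 2].
Each step: x1 = a + (1 - rho)(b - a), x2 = a + rho(b - a); if f(x1) < f(x2) keep [a, x2], otherwise keep [x1, b].
Step 1: [-7.0000, 2.0000], x1=-3.5620 (f=0.3158), x2=-1.4380 (f=2.4398); f(x1) < f(x2) => keep [-7.0000, -1.4380]
Step 2: [-7.0000, -1.4380], x1=-4.8753 (f=3.5168), x2=-3.5627 (f=0.3166); f(x1) > f(x2) => keep [-4.8753, -1.4380]
Final interval: [-4.8753, -1.4380]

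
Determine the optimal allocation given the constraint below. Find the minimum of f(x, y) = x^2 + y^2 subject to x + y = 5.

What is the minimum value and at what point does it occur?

Substitute y = 5 - x into f(x,y) = x^2 + y^2:
g(x) = x^2 + (5 - x)^2 = 2x^2 - 10x + 25
g'(x) = 4x - 10 = 0  =>  x = 5/2
y = 5 - 5/2 = 5/2
Minimum value = (5/2)^2 + (5/2)^2 = 25/2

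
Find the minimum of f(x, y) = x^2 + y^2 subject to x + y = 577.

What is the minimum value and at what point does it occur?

Substitute y = 577 - x into f(x,y) = x^2 + y^2:
g(x) = x^2 + (577 - x)^2 = 2x^2 - 1154x + 332929
g'(x) = 4x - 1154 = 0  =>  x = 577/2
y = 577 - 577/2 = 577/2
Minimum value = (577/2)^2 + (577/2)^2 = 332929/2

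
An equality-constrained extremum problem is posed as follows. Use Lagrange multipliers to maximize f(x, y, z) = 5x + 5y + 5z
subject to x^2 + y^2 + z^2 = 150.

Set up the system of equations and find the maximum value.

Lagrange conditions: 5 = 2*lambda*x, 5 = 2*lambda*y, 5 = 2*lambda*z
So x:5 = y:5 = z:5, i.e. x = 5t, y = 5t, z = 5t
Constraint: t^2*(5^2 + 5^2 + 5^2) = 150
  t^2 * 75 = 150  =>  t = sqrt(2)
Maximum = 5*5t + 5*5t + 5*5t = 75*sqrt(2) = sqrt(11250)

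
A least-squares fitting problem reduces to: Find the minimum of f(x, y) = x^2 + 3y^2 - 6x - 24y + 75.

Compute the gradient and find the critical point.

f(x,y) = x^2 + 3y^2 - 6x - 24y + 75
df/dx = 2x + (-6) = 0  =>  x = 3
df/dy = 6y + (-24) = 0  =>  y = 4
f(3, 4) = 1*(3)^2 + 3*(4)^2 + -6*(3) + -24*(4) + 75 = 18
Hessian is diagonal with entries 2, 6 > 0, so this is a minimum.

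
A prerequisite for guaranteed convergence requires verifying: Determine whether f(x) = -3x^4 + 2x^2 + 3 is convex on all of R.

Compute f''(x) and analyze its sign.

f(x) = -3x^4 + 2x^2 + 3
f'(x) = -12x^3 + 4x
f''(x) = -36x^2 + 4
f''(x) = -36x^2 + 4 -> -inf as |x| -> inf
Therefore, f is not globally convex on R.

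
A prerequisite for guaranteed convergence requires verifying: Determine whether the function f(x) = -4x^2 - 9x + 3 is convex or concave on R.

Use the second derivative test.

f(x) = -4x^2 - 9x + 3
f'(x) = -8x - 9
f''(x) = -8
Since f''(x) = -8 < 0 for all x, f is concave on R.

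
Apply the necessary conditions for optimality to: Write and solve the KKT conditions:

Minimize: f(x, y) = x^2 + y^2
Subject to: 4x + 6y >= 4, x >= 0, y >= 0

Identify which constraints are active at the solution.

KKT conditions for min x^2 + y^2 s.t. 4x + 6y >= 4, x >= 0, y >= 0:
Stationarity: 2x = mu*4 + mu_x, 2y = mu*6 + mu_y, with mu, mu_x, mu_y >= 0
Complementary slackness: mu*(4x + 6y - 4) = 0, mu_x*x = 0, mu_y*y = 0
(0, 0) is infeasible (4*0 + 6*0 < 4), so if mu = 0 stationarity would force x = mu_x/2 >= 0, y = mu_y/2 >= 0 with mu_x*x = mu_y*y = 0, i.e. x = y = 0: contradiction. Hence mu > 0 and 4x + 6y = 4 is active.
Try x > 0, y > 0 (so mu_x = mu_y = 0): x = 4*mu/2, y = 6*mu/2
Substitute: 4*(4*mu/2) + 6*(6*mu/2) = 4
  mu*52/2 = 4 => mu = 2/13
x* = 4/13 > 0, y* = 6/13 > 0, consistent with mu_x = mu_y = 0.
f is convex and the constraints are linear, so this KKT point is the global minimum.
f* = 4/13
Active constraints: 4x + 6y >= 4 (holds with equality, mu = 2/13 > 0); x >= 0 and y >= 0 are inactive (mu_x = mu_y = 0).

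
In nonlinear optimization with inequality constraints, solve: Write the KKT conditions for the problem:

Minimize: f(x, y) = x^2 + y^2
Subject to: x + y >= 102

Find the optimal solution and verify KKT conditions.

KKT conditions for min x^2 + y^2 s.t. x + y >= 102:
Stationarity: 2x = mu, 2y = mu
So x = y = mu/2.
Complementary slackness: mu*(x + y - 102) = 0
Primal feasibility: x + y >= 102; dual feasibility: mu >= 0
If mu = 0 then x = y = 0, but 0 + 0 < 102 is infeasible, so the constraint is active.
Constraint active: x + y = 2*(mu/2) = 102 => mu = 102
x = y = 51, f = 5202
Verify: stationarity 2*51 = 102 = mu; primal 51 + 51 = 102 >= 102; dual mu = 102 >= 0; complementary slackness 102*(102 - 102) = 0. All KKT conditions hold.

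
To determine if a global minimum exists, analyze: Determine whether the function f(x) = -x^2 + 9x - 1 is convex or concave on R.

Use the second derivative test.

f(x) = -x^2 + 9x - 1
f'(x) = -2x + 9
f''(x) = -2
Since f''(x) = -2 < 0 for all x, f is concave on R.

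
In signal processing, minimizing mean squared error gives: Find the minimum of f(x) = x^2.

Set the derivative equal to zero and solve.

f(x) = x^2
f'(x) = 2x + (0) = 0
x = 0/2 = 0
f(0) = 0
Since f''(x) = 2 > 0, this is a minimum.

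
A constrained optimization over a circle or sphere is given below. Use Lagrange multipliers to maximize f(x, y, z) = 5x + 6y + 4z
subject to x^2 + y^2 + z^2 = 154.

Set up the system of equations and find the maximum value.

Lagrange conditions: 5 = 2*lambda*x, 6 = 2*lambda*y, 4 = 2*lambda*z
So x:5 = y:6 = z:4, i.e. x = 5t, y = 6t, z = 4t
Constraint: t^2*(5^2 + 6^2 + 4^2) = 154
  t^2 * 77 = 154  =>  t = sqrt(2)
Maximum = 5*5t + 6*6t + 4*4t = 77*sqrt(2) = sqrt(11858)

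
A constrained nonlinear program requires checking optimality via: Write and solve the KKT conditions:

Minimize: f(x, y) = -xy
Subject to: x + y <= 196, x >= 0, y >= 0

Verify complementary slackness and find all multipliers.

Problem: min -xy s.t. x + y <= 196 (multiplier lambda), x >= 0 (mu_x), y >= 0 (mu_y)
KKT stationarity: -y + lambda - mu_x = 0, -x + lambda - mu_y = 0, with lambda, mu_x, mu_y >= 0
Complementary slackness: lambda*(x + y - 196) = 0, mu_x*x = 0, mu_y*y = 0
If lambda = 0: y = -mu_x <= 0 and x = -mu_y <= 0 force x = y = 0 with f = 0; but x = y = 98 is feasible with f = -9604 < 0, so this is not the minimum. Hence lambda > 0 and x + y = 196.
Try x > 0, y > 0 (so mu_x = mu_y = 0): y = lambda, x = lambda => x = y = lambda
x + y = 196 => 2*lambda = 196 => lambda = 98
x* = y* = 98 > 0, consistent with mu_x = mu_y = 0.
(Any feasible point with x = 0 or y = 0 has f = 0 > -9604, so the minimum is not on those boundaries.)
min(-xy) = -9604 (i.e. max xy = 9604)
Multipliers: lambda = 98, mu_x = 0, mu_y = 0
Complementary slackness: lambda*(x + y - 196) = 98*(98 + 98 - 196) = 0, mu_x*x = 0*98 = 0, mu_y*y = 0*98 = 0. Satisfied.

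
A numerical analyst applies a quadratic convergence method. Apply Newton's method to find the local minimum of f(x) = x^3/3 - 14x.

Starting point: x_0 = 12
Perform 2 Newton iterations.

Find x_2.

f(x) = x^3/3 - 14x
f'(x) = x^2 - 14, f''(x) = 2x
Newton update: x_{n+1} = x_n - (x_n^2 - 14)/(2*x_n)
Step 1: x_0 = 12, f'=130, f''=24, x_1 = 79/12
Step 2: x_1 = 79/12, f'=4225/144, f''=79/6, x_2 = 8257/1896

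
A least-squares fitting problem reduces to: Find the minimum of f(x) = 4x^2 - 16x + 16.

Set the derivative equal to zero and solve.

f(x) = 4x^2 - 16x + 16
f'(x) = 8x + (-16) = 0
x = 16/8 = 2
f(2) = 0
Since f''(x) = 8 > 0, this is a minimum.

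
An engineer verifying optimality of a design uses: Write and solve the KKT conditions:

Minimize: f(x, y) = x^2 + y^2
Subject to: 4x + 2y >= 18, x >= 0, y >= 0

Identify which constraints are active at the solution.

KKT conditions for min x^2 + y^2 s.t. 4x + 2y >= 18, x >= 0, y >= 0:
Stationarity: 2x = mu*4 + mu_x, 2y = mu*2 + mu_y, with mu, mu_x, mu_y >= 0
Complementary slackness: mu*(4x + 2y - 18) = 0, mu_x*x = 0, mu_y*y = 0
(0, 0) is infeasible (4*0 + 2*0 < 18), so if mu = 0 stationarity would force x = mu_x/2 >= 0, y = mu_y/2 >= 0 with mu_x*x = mu_y*y = 0, i.e. x = y = 0: contradiction. Hence mu > 0 and 4x + 2y = 18 is active.
Try x > 0, y > 0 (so mu_x = mu_y = 0): x = 4*mu/2, y = 2*mu/2
Substitute: 4*(4*mu/2) + 2*(2*mu/2) = 18
  mu*20/2 = 18 => mu = 9/5
x* = 18/5 > 0, y* = 9/5 > 0, consistent with mu_x = mu_y = 0.
f is convex and the constraints are linear, so this KKT point is the global minimum.
f* = 81/5
Active constraints: 4x + 2y >= 18 (holds with equality, mu = 9/5 > 0); x >= 0 and y >= 0 are inactive (mu_x = mu_y = 0).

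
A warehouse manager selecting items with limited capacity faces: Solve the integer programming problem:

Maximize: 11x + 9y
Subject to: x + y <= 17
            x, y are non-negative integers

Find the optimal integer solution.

Objective: 11x + 9y, constraint: x + y <= 17
Coefficient of x is 11 >= coefficient of y is 9, so allocate the entire budget to x.
Optimal: x = 17, y = 0, value = 187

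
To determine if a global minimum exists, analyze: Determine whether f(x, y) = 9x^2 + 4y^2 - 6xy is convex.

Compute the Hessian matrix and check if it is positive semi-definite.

f(x,y) = 9x^2 + 4y^2 - 6xy
Hessian H = [[18, -6], [-6, 8]]
trace(H) = 26, det(H) = 108
Eigenvalues: (26 +/- sqrt(244)) / 2 = 20.81, 5.19
Since both eigenvalues > 0, f is convex.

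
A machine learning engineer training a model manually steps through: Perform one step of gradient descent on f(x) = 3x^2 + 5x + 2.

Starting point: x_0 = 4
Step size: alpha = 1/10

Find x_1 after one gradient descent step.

f(x) = 3x^2 + 5x + 2
f'(x) = 6x + 5
f'(4) = 6*4 + (5) = 29
x_1 = x_0 - alpha * f'(x_0) = 4 - 1/10 * 29 = 11/10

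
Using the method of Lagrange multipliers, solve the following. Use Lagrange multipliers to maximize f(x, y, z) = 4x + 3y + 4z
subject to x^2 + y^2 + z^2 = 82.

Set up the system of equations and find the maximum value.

Lagrange conditions: 4 = 2*lambda*x, 3 = 2*lambda*y, 4 = 2*lambda*z
So x:4 = y:3 = z:4, i.e. x = 4t, y = 3t, z = 4t
Constraint: t^2*(4^2 + 3^2 + 4^2) = 82
  t^2 * 41 = 82  =>  t = sqrt(2)
Maximum = 4*4t + 3*3t + 4*4t = 41*sqrt(2) = sqrt(3362)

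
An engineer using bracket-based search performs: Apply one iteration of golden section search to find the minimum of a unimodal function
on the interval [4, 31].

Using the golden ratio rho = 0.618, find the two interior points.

Golden section search on [4, 31].
Golden ratio rho = 0.618 (approx).
Interior points:
  x_1 = 4 + (1-0.618)*27 = 14.3140
  x_2 = 4 + 0.618*27 = 20.6860
Compare f(x_1) and f(x_2) to determine which subinterval to keep.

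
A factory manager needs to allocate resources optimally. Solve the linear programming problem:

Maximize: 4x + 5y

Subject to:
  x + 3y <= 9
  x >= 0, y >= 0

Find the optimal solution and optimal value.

The feasible region has vertices at [(0, 0), (9, 0), (0, 3)].
Checking objective 4x + 5y at each vertex:
  (0, 0): 4*0 + 5*0 = 0
  (9, 0): 4*9 + 5*0 = 36
  (0, 3): 4*0 + 5*3 = 15
Maximum is 36 at (9, 0).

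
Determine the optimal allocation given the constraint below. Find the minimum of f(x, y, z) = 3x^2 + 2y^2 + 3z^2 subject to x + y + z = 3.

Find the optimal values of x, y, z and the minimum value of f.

Using Lagrange multipliers on f = 3x^2 + 2y^2 + 3z^2 with constraint x + y + z = 3:
Conditions: 2*3*x = lambda, 2*2*y = lambda, 2*3*z = lambda
So x = lambda/6, y = lambda/4, z = lambda/6
Substituting into constraint: lambda * (7/12) = 3
lambda = 36/7
x = 6/7, y = 9/7, z = 6/7
Minimum value = 54/7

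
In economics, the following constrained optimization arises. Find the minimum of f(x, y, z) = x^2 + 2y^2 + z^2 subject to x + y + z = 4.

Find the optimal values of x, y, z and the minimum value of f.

Using Lagrange multipliers on f = x^2 + 2y^2 + z^2 with constraint x + y + z = 4:
Conditions: 2*1*x = lambda, 2*2*y = lambda, 2*1*z = lambda
So x = lambda/2, y = lambda/4, z = lambda/2
Substituting into constraint: lambda * (5/4) = 4
lambda = 16/5
x = 8/5, y = 4/5, z = 8/5
Minimum value = 32/5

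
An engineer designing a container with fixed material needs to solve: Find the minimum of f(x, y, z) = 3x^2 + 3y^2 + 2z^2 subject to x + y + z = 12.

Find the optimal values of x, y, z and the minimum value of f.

Using Lagrange multipliers on f = 3x^2 + 3y^2 + 2z^2 with constraint x + y + z = 12:
Conditions: 2*3*x = lambda, 2*3*y = lambda, 2*2*z = lambda
So x = lambda/6, y = lambda/6, z = lambda/4
Substituting into constraint: lambda * (7/12) = 12
lambda = 144/7
x = 24/7, y = 24/7, z = 36/7
Minimum value = 864/7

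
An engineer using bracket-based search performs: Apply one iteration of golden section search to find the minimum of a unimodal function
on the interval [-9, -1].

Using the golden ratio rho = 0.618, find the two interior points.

Golden section search on [-9, -1].
Golden ratio rho = 0.618 (approx).
Interior points:
  x_1 = -9 + (1-0.618)*8 = -5.9440
  x_2 = -9 + 0.618*8 = -4.0560
Compare f(x_1) and f(x_2) to determine which subinterval to keep.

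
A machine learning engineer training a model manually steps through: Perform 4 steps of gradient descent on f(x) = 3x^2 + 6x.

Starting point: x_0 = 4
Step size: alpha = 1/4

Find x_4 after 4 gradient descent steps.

f(x) = 3x^2 + 6x, f'(x) = 6x + (6)
Step 1: f'(4) = 30, x_1 = 4 - 1/4 * 30 = -7/2
Step 2: f'(-7/2) = -15, x_2 = -7/2 - 1/4 * -15 = 1/4
Step 3: f'(1/4) = 15/2, x_3 = 1/4 - 1/4 * 15/2 = -13/8
Step 4: f'(-13/8) = -15/4, x_4 = -13/8 - 1/4 * -15/4 = -11/16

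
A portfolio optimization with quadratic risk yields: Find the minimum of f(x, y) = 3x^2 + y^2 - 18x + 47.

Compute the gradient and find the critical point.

f(x,y) = 3x^2 + y^2 - 18x + 47
df/dx = 6x + (-18) = 0  =>  x = 3
df/dy = 2y + (0) = 0  =>  y = 0
f(3, 0) = 3*(3)^2 + 1*(0)^2 + -18*(3) + 47 = 20
Hessian is diagonal with entries 6, 2 > 0, so this is a minimum.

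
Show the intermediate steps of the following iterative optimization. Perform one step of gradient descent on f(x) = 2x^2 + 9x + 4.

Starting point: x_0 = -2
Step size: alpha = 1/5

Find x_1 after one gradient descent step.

f(x) = 2x^2 + 9x + 4
f'(x) = 4x + 9
f'(-2) = 4*-2 + (9) = 1
x_1 = x_0 - alpha * f'(x_0) = -2 - 1/5 * 1 = -11/5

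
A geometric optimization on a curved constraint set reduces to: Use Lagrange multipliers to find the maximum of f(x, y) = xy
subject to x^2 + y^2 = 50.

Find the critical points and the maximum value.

Lagrange conditions: y = 2*lambda*x and x = 2*lambda*y
If x = 0 then y = 0, violating the constraint, so x, y != 0.
Dividing: y/x = x/y => x^2 = y^2 => y = x or y = -x
Constraint: 2x^2 = 50 => x^2 = 25 => x = +/-5
Critical points: (5, 5), (-5, -5), (5, -5), (-5, 5)
  y = x:  xy = x^2 = 25  at (5, 5) and (-5, -5)
  y = -x: xy = -x^2 = -25 at (5, -5) and (-5, 5)
Maximum xy = 25 at (5, 5) and (-5, -5)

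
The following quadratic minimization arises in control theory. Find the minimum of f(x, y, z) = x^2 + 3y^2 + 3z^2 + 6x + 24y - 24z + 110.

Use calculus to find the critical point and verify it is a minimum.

f(x,y,z) = x^2 + 3y^2 + 3z^2 + 6x + 24y - 24z + 110
df/dx = 2x + (6) = 0 => x = -3
df/dy = 6y + (24) = 0 => y = -4
df/dz = 6z + (-24) = 0 => z = 4
f(-3,-4,4) = 1*(-3)^2 + 3*(-4)^2 + 3*(4)^2 + 6*(-3) + 24*(-4) + -24*(4) + 110 = 5
Hessian is diagonal with entries 2, 6, 6 > 0, confirmed minimum.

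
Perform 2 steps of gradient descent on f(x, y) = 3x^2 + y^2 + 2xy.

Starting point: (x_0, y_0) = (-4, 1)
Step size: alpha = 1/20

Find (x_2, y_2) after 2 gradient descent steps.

f(x,y) = 3x^2 + y^2 + 2xy
grad_x = 6x + 2y, grad_y = 2y + 2x
Step 1: grad = (-22, -6), (-29/10, 13/10)
Step 2: grad = (-74/5, -16/5), (-54/25, 73/50)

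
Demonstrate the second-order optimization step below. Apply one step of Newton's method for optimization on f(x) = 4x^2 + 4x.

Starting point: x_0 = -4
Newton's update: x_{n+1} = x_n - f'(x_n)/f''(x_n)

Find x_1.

f(x) = 4x^2 + 4x
f'(x) = 8x + (4), f''(x) = 8
Newton step: x_1 = x_0 - f'(x_0)/f''(x_0)
f'(-4) = -28
x_1 = -4 - -28/8 = -1/2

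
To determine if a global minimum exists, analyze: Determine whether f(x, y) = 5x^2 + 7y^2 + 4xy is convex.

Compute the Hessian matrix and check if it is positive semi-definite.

f(x,y) = 5x^2 + 7y^2 + 4xy
Hessian H = [[10, 4], [4, 14]]
trace(H) = 24, det(H) = 124
Eigenvalues: (24 +/- sqrt(80)) / 2 = 16.47, 7.528
Since both eigenvalues > 0, f is convex.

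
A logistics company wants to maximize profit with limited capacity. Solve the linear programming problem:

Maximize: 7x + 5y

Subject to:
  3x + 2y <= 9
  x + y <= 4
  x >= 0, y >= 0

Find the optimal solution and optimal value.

Feasible vertices: (0, 0), (0, 4), (1, 3), (3, 0)
Objective 7x + 5y at each:
  (0, 0): 0
  (0, 4): 20
  (1, 3): 22
  (3, 0): 21
Maximum is 22 at (1, 3).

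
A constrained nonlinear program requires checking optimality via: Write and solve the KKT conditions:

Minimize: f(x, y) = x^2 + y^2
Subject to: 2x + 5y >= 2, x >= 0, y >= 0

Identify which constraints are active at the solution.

KKT conditions for min x^2 + y^2 s.t. 2x + 5y >= 2, x >= 0, y >= 0:
Stationarity: 2x = mu*2 + mu_x, 2y = mu*5 + mu_y, with mu, mu_x, mu_y >= 0
Complementary slackness: mu*(2x + 5y - 2) = 0, mu_x*x = 0, mu_y*y = 0
(0, 0) is infeasible (2*0 + 5*0 < 2), so if mu = 0 stationarity would force x = mu_x/2 >= 0, y = mu_y/2 >= 0 with mu_x*x = mu_y*y = 0, i.e. x = y = 0: contradiction. Hence mu > 0 and 2x + 5y = 2 is active.
Try x > 0, y > 0 (so mu_x = mu_y = 0): x = 2*mu/2, y = 5*mu/2
Substitute: 2*(2*mu/2) + 5*(5*mu/2) = 2
  mu*29/2 = 2 => mu = 4/29
x* = 4/29 > 0, y* = 10/29 > 0, consistent with mu_x = mu_y = 0.
f is convex and the constraints are linear, so this KKT point is the global minimum.
f* = 4/29
Active constraints: 2x + 5y >= 2 (holds with equality, mu = 4/29 > 0); x >= 0 and y >= 0 are inactive (mu_x = mu_y = 0).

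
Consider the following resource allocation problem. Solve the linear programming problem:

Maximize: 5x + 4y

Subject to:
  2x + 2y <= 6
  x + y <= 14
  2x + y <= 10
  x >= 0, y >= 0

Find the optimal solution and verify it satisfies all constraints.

Feasible vertices: (0, 0), (0, 3), (3, 0)
Objective 5x + 4y at each vertex:
  (0, 0): 0
  (0, 3): 12
  (3, 0): 15
Maximum is 15 at (3, 0).
Verify constraints at (x, y) = (3, 0):
  2*3 + 2*0 = 6 <= 6 (active)
  1*3 + 1*0 = 3 <= 14
  2*3 + 1*0 = 6 <= 10
  x = 3 >= 0, y = 0 >= 0. All constraints satisfied.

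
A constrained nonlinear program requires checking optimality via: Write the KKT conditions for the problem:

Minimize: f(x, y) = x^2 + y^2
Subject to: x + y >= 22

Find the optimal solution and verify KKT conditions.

KKT conditions for min x^2 + y^2 s.t. x + y >= 22:
Stationarity: 2x = mu, 2y = mu
So x = y = mu/2.
Complementary slackness: mu*(x + y - 22) = 0
Primal feasibility: x + y >= 22; dual feasibility: mu >= 0
If mu = 0 then x = y = 0, but 0 + 0 < 22 is infeasible, so the constraint is active.
Constraint active: x + y = 2*(mu/2) = 22 => mu = 22
x = y = 11, f = 242
Verify: stationarity 2*11 = 22 = mu; primal 11 + 11 = 22 >= 22; dual mu = 22 >= 0; complementary slackness 22*(22 - 22) = 0. All KKT conditions hold.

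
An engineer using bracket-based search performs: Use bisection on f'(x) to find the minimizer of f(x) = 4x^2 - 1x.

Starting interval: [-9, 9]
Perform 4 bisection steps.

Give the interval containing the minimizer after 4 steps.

Finding critical point of f(x) = 4x^2 - 1x using bisection on f'(x) = 8x + -1.
f'(x) = 0 when x = 1/8.
Starting interval: [-9, 9]
Step 1: mid = 0, f'(mid) = -1, new interval = [0, 9]
Step 2: mid = 9/2, f'(mid) = 35, new interval = [0, 9/2]
Step 3: mid = 9/4, f'(mid) = 17, new interval = [0, 9/4]
Step 4: mid = 9/8, f'(mid) = 8, new interval = [0, 9/8]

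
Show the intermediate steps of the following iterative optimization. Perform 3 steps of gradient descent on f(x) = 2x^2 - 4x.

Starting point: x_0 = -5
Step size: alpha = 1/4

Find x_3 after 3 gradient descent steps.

f(x) = 2x^2 - 4x, f'(x) = 4x + (-4)
Step 1: f'(-5) = -24, x_1 = -5 - 1/4 * -24 = 1
Step 2: f'(1) = 0, x_2 = 1 - 1/4 * 0 = 1
Step 3: f'(1) = 0, x_3 = 1 - 1/4 * 0 = 1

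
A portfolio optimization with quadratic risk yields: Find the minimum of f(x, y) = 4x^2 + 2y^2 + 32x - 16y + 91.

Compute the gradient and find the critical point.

f(x,y) = 4x^2 + 2y^2 + 32x - 16y + 91
df/dx = 8x + (32) = 0  =>  x = -4
df/dy = 4y + (-16) = 0  =>  y = 4
f(-4, 4) = 4*(-4)^2 + 2*(4)^2 + 32*(-4) + -16*(4) + 91 = -5
Hessian is diagonal with entries 8, 4 > 0, so this is a minimum.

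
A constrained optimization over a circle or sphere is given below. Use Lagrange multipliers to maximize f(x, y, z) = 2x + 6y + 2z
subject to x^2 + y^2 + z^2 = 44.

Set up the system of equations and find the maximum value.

Lagrange conditions: 2 = 2*lambda*x, 6 = 2*lambda*y, 2 = 2*lambda*z
So x:2 = y:6 = z:2, i.e. x = 2t, y = 6t, z = 2t
Constraint: t^2*(2^2 + 6^2 + 2^2) = 44
  t^2 * 44 = 44  =>  t = sqrt(1)
Maximum = 2*2t + 6*6t + 2*2t = 44*sqrt(1) = 44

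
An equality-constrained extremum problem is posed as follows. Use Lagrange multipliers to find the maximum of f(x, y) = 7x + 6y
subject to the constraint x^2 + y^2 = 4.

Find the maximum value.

Set up Lagrange conditions: grad f = lambda * grad g
  7 = 2*lambda*x
  6 = 2*lambda*y
From these: x/y = 7/6, so x = 7t, y = 6t for some t.
Substitute into constraint: (7t)^2 + (6t)^2 = 4
  t^2 * 85 = 4
  t = sqrt(4/85)
Maximum = 7*x + 6*y = (7^2 + 6^2)*t = 85 * sqrt(4/85) = sqrt(340)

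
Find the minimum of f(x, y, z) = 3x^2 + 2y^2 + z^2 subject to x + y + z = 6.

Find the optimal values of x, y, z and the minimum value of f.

Using Lagrange multipliers on f = 3x^2 + 2y^2 + z^2 with constraint x + y + z = 6:
Conditions: 2*3*x = lambda, 2*2*y = lambda, 2*1*z = lambda
So x = lambda/6, y = lambda/4, z = lambda/2
Substituting into constraint: lambda * (11/12) = 6
lambda = 72/11
x = 12/11, y = 18/11, z = 36/11
Minimum value = 216/11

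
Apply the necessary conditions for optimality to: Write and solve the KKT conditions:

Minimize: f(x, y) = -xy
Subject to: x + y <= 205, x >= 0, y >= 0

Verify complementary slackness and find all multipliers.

Problem: min -xy s.t. x + y <= 205 (multiplier lambda), x >= 0 (mu_x), y >= 0 (mu_y)
KKT stationarity: -y + lambda - mu_x = 0, -x + lambda - mu_y = 0, with lambda, mu_x, mu_y >= 0
Complementary slackness: lambda*(x + y - 205) = 0, mu_x*x = 0, mu_y*y = 0
If lambda = 0: y = -mu_x <= 0 and x = -mu_y <= 0 force x = y = 0 with f = 0; but x = y = 205/2 is feasible with f = -42025/4 < 0, so this is not the minimum. Hence lambda > 0 and x + y = 205.
Try x > 0, y > 0 (so mu_x = mu_y = 0): y = lambda, x = lambda => x = y = lambda
x + y = 205 => 2*lambda = 205 => lambda = 205/2
x* = y* = 205/2 > 0, consistent with mu_x = mu_y = 0.
(Any feasible point with x = 0 or y = 0 has f = 0 > -42025/4, so the minimum is not on those boundaries.)
min(-xy) = -42025/4 (i.e. max xy = 42025/4)
Multipliers: lambda = 205/2, mu_x = 0, mu_y = 0
Complementary slackness: lambda*(x + y - 205) = 205/2*(205/2 + 205/2 - 205) = 0, mu_x*x = 0*205/2 = 0, mu_y*y = 0*205/2 = 0. Satisfied.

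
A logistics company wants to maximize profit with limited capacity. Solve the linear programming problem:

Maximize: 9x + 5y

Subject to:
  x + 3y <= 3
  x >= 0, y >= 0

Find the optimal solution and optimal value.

The feasible region has vertices at [(0, 0), (3, 0), (0, 1)].
Checking objective 9x + 5y at each vertex:
  (0, 0): 9*0 + 5*0 = 0
  (3, 0): 9*3 + 5*0 = 27
  (0, 1): 9*0 + 5*1 = 5
Maximum is 27 at (3, 0).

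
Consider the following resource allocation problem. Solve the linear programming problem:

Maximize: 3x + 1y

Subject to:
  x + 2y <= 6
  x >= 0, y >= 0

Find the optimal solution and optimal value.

The feasible region has vertices at [(0, 0), (6, 0), (0, 3)].
Checking objective 3x + 1y at each vertex:
  (0, 0): 3*0 + 1*0 = 0
  (6, 0): 3*6 + 1*0 = 18
  (0, 3): 3*0 + 1*3 = 3
Maximum is 18 at (6, 0).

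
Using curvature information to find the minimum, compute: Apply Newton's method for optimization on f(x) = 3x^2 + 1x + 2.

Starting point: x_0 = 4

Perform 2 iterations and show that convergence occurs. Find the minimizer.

f(x) = 3x^2 + 1x + 2, f'(x) = 6x + (1), f''(x) = 6
Step 1: f'(4) = 25, x_1 = 4 - 25/6 = -1/6
Step 2: f'(-1/6) = 0, x_2 = -1/6 (converged)
Newton's method converges in 1 step for quadratics.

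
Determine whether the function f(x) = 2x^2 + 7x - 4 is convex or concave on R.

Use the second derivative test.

f(x) = 2x^2 + 7x - 4
f'(x) = 4x + 7
f''(x) = 4
Since f''(x) = 4 > 0 for all x, f is convex on R.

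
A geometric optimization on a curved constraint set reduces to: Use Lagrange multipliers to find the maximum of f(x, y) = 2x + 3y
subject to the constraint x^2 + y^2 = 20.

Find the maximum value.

Set up Lagrange conditions: grad f = lambda * grad g
  2 = 2*lambda*x
  3 = 2*lambda*y
From these: x/y = 2/3, so x = 2t, y = 3t for some t.
Substitute into constraint: (2t)^2 + (3t)^2 = 20
  t^2 * 13 = 20
  t = sqrt(20/13)
Maximum = 2*x + 3*y = (2^2 + 3^2)*t = 13 * sqrt(20/13) = sqrt(260)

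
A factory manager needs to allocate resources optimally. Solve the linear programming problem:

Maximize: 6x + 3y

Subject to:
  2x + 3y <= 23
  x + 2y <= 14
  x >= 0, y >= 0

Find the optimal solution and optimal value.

Feasible vertices: (0, 0), (0, 7), (4, 5), (23/2, 0)
Objective 6x + 3y at each:
  (0, 0): 0
  (0, 7): 21
  (4, 5): 39
  (23/2, 0): 69
Maximum is 69 at (23/2, 0).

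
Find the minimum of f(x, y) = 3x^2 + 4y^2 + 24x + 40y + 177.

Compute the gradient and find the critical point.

f(x,y) = 3x^2 + 4y^2 + 24x + 40y + 177
df/dx = 6x + (24) = 0  =>  x = -4
df/dy = 8y + (40) = 0  =>  y = -5
f(-4, -5) = 3*(-4)^2 + 4*(-5)^2 + 24*(-4) + 40*(-5) + 177 = 29
Hessian is diagonal with entries 6, 8 > 0, so this is a minimum.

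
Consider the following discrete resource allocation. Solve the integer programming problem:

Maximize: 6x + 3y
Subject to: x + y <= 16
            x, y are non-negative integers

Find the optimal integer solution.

Objective: 6x + 3y, constraint: x + y <= 16
Coefficient of x is 6 >= coefficient of y is 3, so allocate the entire budget to x.
Optimal: x = 16, y = 0, value = 96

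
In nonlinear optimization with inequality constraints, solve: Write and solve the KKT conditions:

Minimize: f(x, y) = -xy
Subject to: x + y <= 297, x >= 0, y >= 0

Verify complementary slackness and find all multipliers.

Problem: min -xy s.t. x + y <= 297 (multiplier lambda), x >= 0 (mu_x), y >= 0 (mu_y)
KKT stationarity: -y + lambda - mu_x = 0, -x + lambda - mu_y = 0, with lambda, mu_x, mu_y >= 0
Complementary slackness: lambda*(x + y - 297) = 0, mu_x*x = 0, mu_y*y = 0
If lambda = 0: y = -mu_x <= 0 and x = -mu_y <= 0 force x = y = 0 with f = 0; but x = y = 297/2 is feasible with f = -88209/4 < 0, so this is not the minimum. Hence lambda > 0 and x + y = 297.
Try x > 0, y > 0 (so mu_x = mu_y = 0): y = lambda, x = lambda => x = y = lambda
x + y = 297 => 2*lambda = 297 => lambda = 297/2
x* = y* = 297/2 > 0, consistent with mu_x = mu_y = 0.
(Any feasible point with x = 0 or y = 0 has f = 0 > -88209/4, so the minimum is not on those boundaries.)
min(-xy) = -88209/4 (i.e. max xy = 88209/4)
Multipliers: lambda = 297/2, mu_x = 0, mu_y = 0
Complementary slackness: lambda*(x + y - 297) = 297/2*(297/2 + 297/2 - 297) = 0, mu_x*x = 0*297/2 = 0, mu_y*y = 0*297/2 = 0. Satisfied.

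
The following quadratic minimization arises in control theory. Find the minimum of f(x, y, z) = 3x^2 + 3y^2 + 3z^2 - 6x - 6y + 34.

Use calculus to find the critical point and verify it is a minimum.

f(x,y,z) = 3x^2 + 3y^2 + 3z^2 - 6x - 6y + 34
df/dx = 6x + (-6) = 0 => x = 1
df/dy = 6y + (-6) = 0 => y = 1
df/dz = 6z + (0) = 0 => z = 0
f(1,1,0) = 3*(1)^2 + 3*(1)^2 + 3*(0)^2 + -6*(1) + -6*(1) + 34 = 28
Hessian is diagonal with entries 6, 6, 6 > 0, confirmed minimum.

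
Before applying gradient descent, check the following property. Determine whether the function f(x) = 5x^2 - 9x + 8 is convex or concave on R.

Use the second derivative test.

f(x) = 5x^2 - 9x + 8
f'(x) = 10x - 9
f''(x) = 10
Since f''(x) = 10 > 0 for all x, f is convex on R.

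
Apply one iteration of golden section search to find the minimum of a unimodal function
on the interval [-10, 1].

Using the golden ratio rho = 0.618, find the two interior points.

Golden section search on [-10, 1].
Golden ratio rho = 0.618 (approx).
Interior points:
  x_1 = -10 + (1-0.618)*11 = -5.7980
  x_2 = -10 + 0.618*11 = -3.2020
Compare f(x_1) and f(x_2) to determine which subinterval to keep.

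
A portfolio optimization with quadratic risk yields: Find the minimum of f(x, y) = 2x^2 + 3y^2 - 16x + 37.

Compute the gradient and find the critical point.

f(x,y) = 2x^2 + 3y^2 - 16x + 37
df/dx = 4x + (-16) = 0  =>  x = 4
df/dy = 6y + (0) = 0  =>  y = 0
f(4, 0) = 2*(4)^2 + 3*(0)^2 + -16*(4) + 37 = 5
Hessian is diagonal with entries 4, 6 > 0, so this is a minimum.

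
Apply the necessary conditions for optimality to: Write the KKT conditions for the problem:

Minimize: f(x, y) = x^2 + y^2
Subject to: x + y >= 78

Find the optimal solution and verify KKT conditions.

KKT conditions for min x^2 + y^2 s.t. x + y >= 78:
Stationarity: 2x = mu, 2y = mu
So x = y = mu/2.
Complementary slackness: mu*(x + y - 78) = 0
Primal feasibility: x + y >= 78; dual feasibility: mu >= 0
If mu = 0 then x = y = 0, but 0 + 0 < 78 is infeasible, so the constraint is active.
Constraint active: x + y = 2*(mu/2) = 78 => mu = 78
x = y = 39, f = 3042
Verify: stationarity 2*39 = 78 = mu; primal 39 + 39 = 78 >= 78; dual mu = 78 >= 0; complementary slackness 78*(78 - 78) = 0. All KKT conditions hold.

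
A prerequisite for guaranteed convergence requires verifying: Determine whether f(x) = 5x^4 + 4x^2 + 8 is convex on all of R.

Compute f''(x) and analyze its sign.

f(x) = 5x^4 + 4x^2 + 8
f'(x) = 20x^3 + 8x
f''(x) = 60x^2 + 8
f''(x) = 60x^2 + 8 >= 8 > 0 for all x
Therefore, f is convex on R.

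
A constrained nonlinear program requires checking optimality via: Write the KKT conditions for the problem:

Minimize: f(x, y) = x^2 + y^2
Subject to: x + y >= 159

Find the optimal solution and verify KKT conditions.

KKT conditions for min x^2 + y^2 s.t. x + y >= 159:
Stationarity: 2x = mu, 2y = mu
So x = y = mu/2.
Complementary slackness: mu*(x + y - 159) = 0
Primal feasibility: x + y >= 159; dual feasibility: mu >= 0
If mu = 0 then x = y = 0, but 0 + 0 < 159 is infeasible, so the constraint is active.
Constraint active: x + y = 2*(mu/2) = 159 => mu = 159
x = y = 159/2, f = 25281/2
Verify: stationarity 2*(159/2) = 159 = mu; primal 159/2 + 159/2 = 159 >= 159; dual mu = 159 >= 0; complementary slackness 159*(159 - 159) = 0. All KKT conditions hold.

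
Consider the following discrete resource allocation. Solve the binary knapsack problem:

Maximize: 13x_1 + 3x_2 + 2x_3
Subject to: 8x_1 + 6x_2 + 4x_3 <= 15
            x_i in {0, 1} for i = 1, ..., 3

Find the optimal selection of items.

Items: item 1 (v=13, w=8), item 2 (v=3, w=6), item 3 (v=2, w=4)
Capacity: 15
Checking all 8 subsets (w = total weight, v = total value):
  {}: w = 0, v = 0
  {1}: w = 8, v = 13
  {2}: w = 6, v = 3
  {3}: w = 4, v = 2
  {1, 2}: w = 14, v = 16
  {1, 3}: w = 12, v = 15
  {2, 3}: w = 10, v = 5
  {1, 2, 3}: w = 18 > 15, infeasible
Best feasible subset: items [1, 2]
Total weight: 14 <= 15, total value: 16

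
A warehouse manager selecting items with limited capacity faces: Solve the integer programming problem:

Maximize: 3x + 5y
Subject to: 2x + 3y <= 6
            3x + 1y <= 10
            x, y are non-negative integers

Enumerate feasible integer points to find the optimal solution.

Constraint 1: 2x + 3y <= 6
Constraint 2: 3x + 1y <= 10
Feasible x range (need y >= 0): 0 <= x <= min(6/2, 10/3) => x in {0, ..., 3}.
Enumerate feasible integer points row by row (the coefficient of y is 5 > 0, so for each x the largest feasible y gives the best value):
  x = 0: y <= min((6 - 2*0)/3, (10 - 3*0)/1) => y in {0, ..., 2}; best 3*0 + 5*2 = 10
  x = 1: y <= min((6 - 2*1)/3, (10 - 3*1)/1) => y in {0, ..., 1}; best 3*1 + 5*1 = 8
  x = 2: y <= min((6 - 2*2)/3, (10 - 3*2)/1) => y in {0}; best 3*2 + 5*0 = 6
  x = 3: y <= min((6 - 2*3)/3, (10 - 3*3)/1) => y in {0}; best 3*3 + 5*0 = 9
The maximum 3x + 5y = 10 is achieved at x = 0, y = 2.
Check: 2*0 + 3*2 = 6 <= 6 and 3*0 + 1*2 = 2 <= 10.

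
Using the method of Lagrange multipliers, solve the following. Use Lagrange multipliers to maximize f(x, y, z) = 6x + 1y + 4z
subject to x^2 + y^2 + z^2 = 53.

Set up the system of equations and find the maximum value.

Lagrange conditions: 6 = 2*lambda*x, 1 = 2*lambda*y, 4 = 2*lambda*z
So x:6 = y:1 = z:4, i.e. x = 6t, y = 1t, z = 4t
Constraint: t^2*(6^2 + 1^2 + 4^2) = 53
  t^2 * 53 = 53  =>  t = sqrt(1)
Maximum = 6*6t + 1*1t + 4*4t = 53*sqrt(1) = 53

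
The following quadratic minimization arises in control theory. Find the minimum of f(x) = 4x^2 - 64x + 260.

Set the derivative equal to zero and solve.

f(x) = 4x^2 - 64x + 260
f'(x) = 8x + (-64) = 0
x = 64/8 = 8
f(8) = 4
Since f''(x) = 8 > 0, this is a minimum.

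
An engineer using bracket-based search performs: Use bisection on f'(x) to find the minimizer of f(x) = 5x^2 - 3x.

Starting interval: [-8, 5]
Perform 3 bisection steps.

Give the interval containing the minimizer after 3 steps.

Finding critical point of f(x) = 5x^2 - 3x using bisection on f'(x) = 10x + -3.
f'(x) = 0 when x = 3/10.
Starting interval: [-8, 5]
Step 1: mid = -3/2, f'(mid) = -18, new interval = [-3/2, 5]
Step 2: mid = 7/4, f'(mid) = 29/2, new interval = [-3/2, 7/4]
Step 3: mid = 1/8, f'(mid) = -7/4, new interval = [1/8, 7/4]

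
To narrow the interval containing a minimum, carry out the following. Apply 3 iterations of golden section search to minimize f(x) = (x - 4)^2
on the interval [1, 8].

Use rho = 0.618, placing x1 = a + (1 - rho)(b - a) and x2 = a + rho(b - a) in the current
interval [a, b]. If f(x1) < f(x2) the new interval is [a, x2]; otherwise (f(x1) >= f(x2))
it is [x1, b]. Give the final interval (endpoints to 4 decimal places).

Golden section search for min of f(x) = (x - 4)^2 on [1, 8].
Each step: x1 = a + (1 - rho)(b - a), x2 = a + rho(b - a); if f(x1) < f(x2) keep [a, x2], otherwise keep [x1, b].
Step 1: [1.0000, 8.0000], x1=3.6740 (f=0.1063), x2=5.3260 (f=1.7583); f(x1) < f(x2) => keep [1.0000, 5.3260]
Step 2: [1.0000, 5.3260], x1=2.6525 (f=1.8157), x2=3.6735 (f=0.1066); f(x1) > f(x2) => keep [2.6525, 5.3260]
Step 3: [2.6525, 5.3260], x1=3.6738 (f=0.1064), x2=4.3047 (f=0.0929); f(x1) > f(x2) => keep [3.6738, 5.3260]
Final interval: [3.6738, 5.3260]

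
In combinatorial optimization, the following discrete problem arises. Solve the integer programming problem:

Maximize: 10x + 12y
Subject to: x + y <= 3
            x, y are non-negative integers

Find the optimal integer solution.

Objective: 10x + 12y, constraint: x + y <= 3
Coefficient of y is 12 > coefficient of x is 10, so allocate the entire budget to y.
Optimal: x = 0, y = 3, value = 36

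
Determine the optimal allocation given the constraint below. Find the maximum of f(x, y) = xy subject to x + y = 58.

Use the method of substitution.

Substitute y = 58 - x into f(x,y) = xy:
g(x) = x(58 - x) = 58x - x^2
g'(x) = 58 - 2x = 0  =>  x = 29
y = 58 - 29 = 29
Maximum value = 29 * 29 = 841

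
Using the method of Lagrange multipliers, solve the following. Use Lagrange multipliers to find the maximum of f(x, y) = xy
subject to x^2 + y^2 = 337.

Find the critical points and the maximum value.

Lagrange conditions: y = 2*lambda*x and x = 2*lambda*y
If x = 0 then y = 0, violating the constraint, so x, y != 0.
Dividing: y/x = x/y => x^2 = y^2 => y = x or y = -x
Constraint: 2x^2 = 337 => x^2 = 337/2 => x = +/-sqrt(337/2)
Critical points: (sqrt(337/2), sqrt(337/2)), (-sqrt(337/2), -sqrt(337/2)), (sqrt(337/2), -sqrt(337/2)), (-sqrt(337/2), sqrt(337/2))
  y = x:  xy = x^2 = 337/2  at (sqrt(337/2), sqrt(337/2)) and (-sqrt(337/2), -sqrt(337/2))
  y = -x: xy = -x^2 = -337/2 at (sqrt(337/2), -sqrt(337/2)) and (-sqrt(337/2), sqrt(337/2))
Maximum xy = 337/2 at (sqrt(337/2), sqrt(337/2)) and (-sqrt(337/2), -sqrt(337/2))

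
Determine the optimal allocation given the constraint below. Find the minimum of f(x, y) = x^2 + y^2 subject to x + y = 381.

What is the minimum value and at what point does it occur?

Substitute y = 381 - x into f(x,y) = x^2 + y^2:
g(x) = x^2 + (381 - x)^2 = 2x^2 - 762x + 145161
g'(x) = 4x - 762 = 0  =>  x = 381/2
y = 381 - 381/2 = 381/2
Minimum value = (381/2)^2 + (381/2)^2 = 145161/2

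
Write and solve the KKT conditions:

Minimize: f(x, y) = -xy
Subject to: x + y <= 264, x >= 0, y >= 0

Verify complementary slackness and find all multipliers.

Problem: min -xy s.t. x + y <= 264 (multiplier lambda), x >= 0 (mu_x), y >= 0 (mu_y)
KKT stationarity: -y + lambda - mu_x = 0, -x + lambda - mu_y = 0, with lambda, mu_x, mu_y >= 0
Complementary slackness: lambda*(x + y - 264) = 0, mu_x*x = 0, mu_y*y = 0
If lambda = 0: y = -mu_x <= 0 and x = -mu_y <= 0 force x = y = 0 with f = 0; but x = y = 132 is feasible with f = -17424 < 0, so this is not the minimum. Hence lambda > 0 and x + y = 264.
Try x > 0, y > 0 (so mu_x = mu_y = 0): y = lambda, x = lambda => x = y = lambda
x + y = 264 => 2*lambda = 264 => lambda = 132
x* = y* = 132 > 0, consistent with mu_x = mu_y = 0.
(Any feasible point with x = 0 or y = 0 has f = 0 > -17424, so the minimum is not on those boundaries.)
min(-xy) = -17424 (i.e. max xy = 17424)
Multipliers: lambda = 132, mu_x = 0, mu_y = 0
Complementary slackness: lambda*(x + y - 264) = 132*(132 + 132 - 264) = 0, mu_x*x = 0*132 = 0, mu_y*y = 0*132 = 0. Satisfied.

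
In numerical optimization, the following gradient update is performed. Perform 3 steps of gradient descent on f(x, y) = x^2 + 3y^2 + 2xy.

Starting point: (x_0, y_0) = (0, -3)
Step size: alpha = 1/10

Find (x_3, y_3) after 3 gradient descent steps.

f(x,y) = x^2 + 3y^2 + 2xy
grad_x = 2x + 2y, grad_y = 6y + 2x
Step 1: grad = (-6, -18), (3/5, -6/5)
Step 2: grad = (-6/5, -6), (18/25, -3/5)
Step 3: grad = (6/25, -54/25), (87/125, -48/125)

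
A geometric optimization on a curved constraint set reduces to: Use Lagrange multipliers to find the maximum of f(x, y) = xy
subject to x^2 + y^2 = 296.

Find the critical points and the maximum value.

Lagrange conditions: y = 2*lambda*x and x = 2*lambda*y
If x = 0 then y = 0, violating the constraint, so x, y != 0.
Dividing: y/x = x/y => x^2 = y^2 => y = x or y = -x
Constraint: 2x^2 = 296 => x^2 = 148 => x = +/-sqrt(148)
Critical points: (sqrt(148), sqrt(148)), (-sqrt(148), -sqrt(148)), (sqrt(148), -sqrt(148)), (-sqrt(148), sqrt(148))
  y = x:  xy = x^2 = 148  at (sqrt(148), sqrt(148)) and (-sqrt(148), -sqrt(148))
  y = -x: xy = -x^2 = -148 at (sqrt(148), -sqrt(148)) and (-sqrt(148), sqrt(148))
Maximum xy = 148 at (sqrt(148), sqrt(148)) and (-sqrt(148), -sqrt(148))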